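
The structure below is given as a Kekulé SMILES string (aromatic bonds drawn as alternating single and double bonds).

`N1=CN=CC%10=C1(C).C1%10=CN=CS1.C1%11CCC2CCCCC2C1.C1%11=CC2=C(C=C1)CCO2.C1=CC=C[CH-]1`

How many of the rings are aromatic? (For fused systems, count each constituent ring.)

4

The SMILES encodes a six-membered ring with nitrogens at positions 1 and 3 and three alternating double bonds; a five-membered ring with a sulfur at position 1 and a nitrogen at position 3 (in a C=N bond), with two double bonds; two fused six-membered saturated carbon rings; a six-membered carbon ring with three alternating C=C double bonds, fused to a five-membered ring containing one oxygen and two sp³ carbons; a five-membered all-carbon ring bearing a negative charge on one carbon, with two C=C double bonds.
The 6-membered ring with two nitrogens (1,3) has a continuous p-orbital overlap around the ring; 3 ring double bonds give 6 π electrons. 6 = 4(1)+2, so it is aromatic (pyrimidine).
The 5-membered ring with one sulfur and one =N– is fully conjugated (every ring atom contributes a p orbital); 2 ring double bonds (4 π electrons) plus a heteroatom lone pair (2) give 6 π electrons. 6 = 4(1)+2, so it is aromatic (thiazole).
The 6-membered ring has only sp³ atoms, so it is not fully conjugated — not aromatic (cyclohexane ring).
The second 6-membered ring has only sp³ atoms, so it is not fully conjugated — not aromatic (cyclohexane ring).
The third 6-membered ring has a continuous p-orbital overlap around the ring; 3 ring double bonds give 6 π electrons. Since 6 = 4n+2 (n=1), it is aromatic (benzene ring).
The 5-membered ring with one oxygen has two sp³ carbons, so it is not fully conjugated — not aromatic (oxolane ring).
The 5-membered ring is planar and fully conjugated; 2 ring double bonds (4 π electrons) plus the carbanion lone pair (2) give 6 π electrons. Since 6 = 4n+2 (n=1), it is aromatic (cyclopentadienyl anion).
4 of the 7 rings are aromatic. Total: 4.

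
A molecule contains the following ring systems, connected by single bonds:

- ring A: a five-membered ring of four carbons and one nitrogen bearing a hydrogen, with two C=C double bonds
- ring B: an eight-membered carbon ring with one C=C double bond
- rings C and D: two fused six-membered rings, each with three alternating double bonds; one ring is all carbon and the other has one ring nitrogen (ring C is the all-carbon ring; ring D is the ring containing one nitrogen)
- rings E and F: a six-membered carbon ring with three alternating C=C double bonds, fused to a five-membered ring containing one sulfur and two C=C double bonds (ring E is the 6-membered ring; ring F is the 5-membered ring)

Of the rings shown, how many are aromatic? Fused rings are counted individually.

5

Ring A is fully conjugated (every ring atom contributes a p orbital); 2 ring double bonds (4 π electrons) plus a heteroatom lone pair (2) give 6 π electrons. Since 6 = 4n+2 (n=1), ring A is aromatic (pyrrole).
Ring B has six sp³ carbons, so it is not fully conjugated — not aromatic (cyclooctene).
Rings C and D form a fused bicyclic system (with one nitrogen) with 10 sp² atoms and 10 π electrons from ring double bonds. 10 = 4(2)+2, so the system is aromatic and both rings count as aromatic (quinoline).
Rings E and F form a fused bicyclic system (with one sulfur) with 9 sp² atoms and 10 π electrons from ring double bonds plus a heteroatom lone pair. 10 = 4(2)+2, so the system is aromatic and both rings count as aromatic (benzothiophene).
Aromatic: A, C, D, E, F. Total: 5.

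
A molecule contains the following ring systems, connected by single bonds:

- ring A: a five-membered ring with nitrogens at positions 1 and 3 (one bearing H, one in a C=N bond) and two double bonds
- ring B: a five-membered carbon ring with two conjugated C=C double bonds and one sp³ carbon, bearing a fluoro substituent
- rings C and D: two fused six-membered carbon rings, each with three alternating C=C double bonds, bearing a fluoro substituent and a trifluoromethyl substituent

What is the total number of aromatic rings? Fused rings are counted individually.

Ring A is planar and fully conjugated; 2 ring double bonds (4 π electrons) plus a heteroatom lone pair (2) give 6 π electrons. Since 6 = 4n+2 (n=1), ring A is aromatic (imidazole).
Ring B has one sp³ carbon, so it is not fully conjugated — not aromatic (cyclopentadiene).
Rings C and D form a fused bicyclic system with 10 sp² atoms and 10 π electrons from ring double bonds. 10 = 4(2)+2, so the system is aromatic and both rings count as aromatic (naphthalene).
Aromatic: A, C, D. Total: 3.

3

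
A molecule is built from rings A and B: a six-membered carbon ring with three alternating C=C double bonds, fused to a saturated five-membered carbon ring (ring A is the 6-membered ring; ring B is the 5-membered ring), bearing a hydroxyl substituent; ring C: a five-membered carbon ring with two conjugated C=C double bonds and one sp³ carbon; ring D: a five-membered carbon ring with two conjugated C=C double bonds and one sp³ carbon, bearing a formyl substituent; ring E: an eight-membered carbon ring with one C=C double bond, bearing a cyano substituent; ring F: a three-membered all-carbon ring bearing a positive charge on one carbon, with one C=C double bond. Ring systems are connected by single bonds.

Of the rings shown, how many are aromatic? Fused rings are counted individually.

2

Ring A has a continuous p-orbital overlap around the ring; 3 ring double bonds give 6 π electrons. Since 6 = 4n+2 (n=1), ring A is aromatic (benzene ring).
Ring B has three sp³ carbons, so it is not fully conjugated — not aromatic (cyclopentane ring).
Ring C has one sp³ carbon, so it is not fully conjugated — not aromatic (cyclopentadiene).
Ring D has one sp³ carbon, so it is not fully conjugated — not aromatic (cyclopentadiene).
Ring E has six sp³ carbons, so it is not fully conjugated — not aromatic (cyclooctene).
Ring F is fully conjugated (every ring atom contributes a p orbital); 1 ring double bond (2 π electrons) plus the carbocation's empty p orbital (0, but keeps the ring conjugated) give 2 π electrons. 2 = 4(0)+2, so ring F is aromatic (cyclopropenyl cation).
Aromatic: A, F. Total: 2.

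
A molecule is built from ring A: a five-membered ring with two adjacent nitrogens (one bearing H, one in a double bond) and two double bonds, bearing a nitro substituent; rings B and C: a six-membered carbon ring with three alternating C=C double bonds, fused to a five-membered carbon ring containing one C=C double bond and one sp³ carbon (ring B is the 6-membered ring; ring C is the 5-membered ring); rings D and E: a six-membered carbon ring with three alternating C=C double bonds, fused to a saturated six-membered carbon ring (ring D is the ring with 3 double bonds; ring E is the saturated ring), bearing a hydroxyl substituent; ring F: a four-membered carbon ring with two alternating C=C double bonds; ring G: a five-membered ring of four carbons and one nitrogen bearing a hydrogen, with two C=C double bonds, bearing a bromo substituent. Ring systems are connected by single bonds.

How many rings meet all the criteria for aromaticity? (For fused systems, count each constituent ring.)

4

Ring A is planar and fully conjugated; 2 ring double bonds (4 π electrons) plus a heteroatom lone pair (2) give 6 π electrons. That satisfies 4n+2 with n=1, so ring A is aromatic (pyrazole).
Ring B has a continuous p-orbital overlap around the ring; 3 ring double bonds give 6 π electrons. Since 6 = 4n+2 (n=1), ring B is aromatic (benzene ring).
Ring C has one sp³ carbon, so it is not fully conjugated — not aromatic (cyclopentene ring).
Ring D has a continuous p-orbital overlap around the ring; 3 ring double bonds give 6 π electrons. 6 = 4(1)+2, so ring D is aromatic (benzene ring).
Ring E has four sp³ carbons, so it is not fully conjugated — not aromatic (cyclohexane ring).
Ring F has only sp² ring atoms; a planar conformation would have a fully conjugated π system of 4 electrons. But 4 = 4(1), which is 4n not 4n+2, so ring F is not aromatic (cyclobutadiene) — cyclobutadiene is antiaromatic and distorts to a rectangle.
Ring G is planar and fully conjugated; 2 ring double bonds (4 π electrons) plus a heteroatom lone pair (2) give 6 π electrons. That satisfies 4n+2 with n=1, so ring G is aromatic (pyrrole).
Aromatic: A, B, D, G. Total: 4.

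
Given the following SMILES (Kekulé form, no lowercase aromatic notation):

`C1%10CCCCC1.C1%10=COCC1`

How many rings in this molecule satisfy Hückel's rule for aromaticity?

The SMILES encodes a six-membered saturated carbon ring; a five-membered ring of four carbons and one oxygen, with one C=C double bond and two sp³ carbons.
The 6-membered ring has only sp³ atoms, so it is not fully conjugated — not aromatic (cyclohexane).
The 5-membered ring with one oxygen has two sp³ carbons, so it is not fully conjugated — not aromatic (2,3-dihydrofuran).
None of the rings are aromatic. Total: 0.

0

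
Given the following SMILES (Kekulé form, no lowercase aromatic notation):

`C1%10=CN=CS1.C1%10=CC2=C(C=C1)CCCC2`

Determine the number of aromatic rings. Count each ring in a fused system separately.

The SMILES encodes a five-membered ring with a sulfur at position 1 and a nitrogen at position 3 (in a C=N bond), with two double bonds; a six-membered carbon ring with three alternating C=C double bonds, fused to a saturated six-membered carbon ring.
The 5-membered ring with one sulfur and one =N– is fully conjugated (every ring atom contributes a p orbital); 2 ring double bonds (4 π electrons) plus a heteroatom lone pair (2) give 6 π electrons. Since 6 = 4n+2 (n=1), it is aromatic (thiazole).
The 6-membered ring has a continuous p-orbital overlap around the ring; 3 ring double bonds give 6 π electrons. Since 6 = 4n+2 (n=1), it is aromatic (benzene ring).
The second 6-membered ring has four sp³ carbons, so it is not fully conjugated — not aromatic (cyclohexane ring).
2 of the 3 rings are aromatic. Total: 2.

2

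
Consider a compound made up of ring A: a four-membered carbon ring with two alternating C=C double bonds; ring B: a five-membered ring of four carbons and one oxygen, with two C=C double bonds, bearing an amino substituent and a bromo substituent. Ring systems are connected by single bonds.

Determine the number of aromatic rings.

Ring A has only sp² ring atoms; a planar conformation would have a fully conjugated π system of 4 electrons. But 4 = 4(1), which is 4n not 4n+2, so ring A is not aromatic (cyclobutadiene) — cyclobutadiene is antiaromatic and distorts to a rectangle.
Ring B is fully conjugated (every ring atom contributes a p orbital); 2 ring double bonds (4 π electrons) plus a heteroatom lone pair (2) give 6 π electrons. 6 = 4(1)+2, so ring B is aromatic (furan).
Aromatic: B. Total: 1.

1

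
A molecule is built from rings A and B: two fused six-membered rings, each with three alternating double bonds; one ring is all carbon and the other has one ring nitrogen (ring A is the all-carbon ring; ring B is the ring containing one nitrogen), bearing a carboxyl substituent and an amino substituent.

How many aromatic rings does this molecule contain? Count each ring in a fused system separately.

2

Rings A and B form a fused bicyclic system (with one nitrogen) with 10 sp² atoms and 10 π electrons from ring double bonds. 10 = 4(2)+2, so the system is aromatic and both rings count as aromatic (quinoline).
Aromatic: A, B. Total: 2.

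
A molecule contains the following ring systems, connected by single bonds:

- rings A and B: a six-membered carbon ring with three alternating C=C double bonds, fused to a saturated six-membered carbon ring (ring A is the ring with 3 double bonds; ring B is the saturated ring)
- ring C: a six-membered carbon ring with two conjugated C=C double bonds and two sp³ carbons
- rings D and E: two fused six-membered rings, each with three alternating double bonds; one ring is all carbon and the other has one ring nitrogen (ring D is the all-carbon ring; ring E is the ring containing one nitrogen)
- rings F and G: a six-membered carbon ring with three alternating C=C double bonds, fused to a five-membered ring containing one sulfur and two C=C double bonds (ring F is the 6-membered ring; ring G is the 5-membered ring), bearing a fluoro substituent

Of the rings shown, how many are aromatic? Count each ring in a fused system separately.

Ring A is planar and fully conjugated; 3 ring double bonds give 6 π electrons. That satisfies 4n+2 with n=1, so ring A is aromatic (benzene ring).
Ring B has four sp³ carbons, so it is not fully conjugated — not aromatic (cyclohexane ring).
Ring C has two sp³ carbons, so it is not fully conjugated — not aromatic (1,3-cyclohexadiene).
Rings D and E form a fused bicyclic system (with one nitrogen) with 10 sp² atoms and 10 π electrons from ring double bonds. 10 = 4(2)+2, so the system is aromatic and both rings count as aromatic (quinoline).
Rings F and G form a fused bicyclic system (with one sulfur) with 9 sp² atoms and 10 π electrons from ring double bonds plus a heteroatom lone pair. 10 = 4(2)+2, so the system is aromatic and both rings count as aromatic (benzothiophene).
Aromatic: A, D, E, F, G. Total: 5.

5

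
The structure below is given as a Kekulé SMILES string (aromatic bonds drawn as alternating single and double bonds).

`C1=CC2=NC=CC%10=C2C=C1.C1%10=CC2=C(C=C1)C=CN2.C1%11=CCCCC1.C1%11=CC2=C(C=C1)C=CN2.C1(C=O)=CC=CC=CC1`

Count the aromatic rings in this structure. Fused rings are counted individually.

6

The SMILES encodes two fused six-membered rings, each with three alternating double bonds; one ring is all carbon and the other has one ring nitrogen; a six-membered carbon ring with three alternating C=C double bonds, fused to a five-membered ring containing one N–H nitrogen and two C=C double bonds; a six-membered carbon ring with one C=C double bond; a six-membered carbon ring with three alternating C=C double bonds, fused to a five-membered ring containing one N–H nitrogen and two C=C double bonds; a seven-membered carbon ring with three C=C double bonds and one sp³ carbon.
The fused 6/6-membered bicyclic (with one nitrogen) is a single π system with 10 sp² atoms and 10 π electrons from ring double bonds. 10 = 4(2)+2, so the system is aromatic and both rings count as aromatic (quinoline).
The fused 6/5-membered bicyclic (with one N–H) is a single π system with 9 sp² atoms and 10 π electrons from ring double bonds plus a heteroatom lone pair. 10 = 4(2)+2, so the system is aromatic and both rings count as aromatic (indole).
The 6-membered ring has four sp³ carbons, so it is not fully conjugated — not aromatic (cyclohexene).
The fused 6/5-membered bicyclic (with one N–H) is a single π system with 9 sp² atoms and 10 π electrons from ring double bonds plus a heteroatom lone pair. 10 = 4(2)+2, so the system is aromatic and both rings count as aromatic (indole).
The 7-membered ring has one sp³ carbon, so it is not fully conjugated — not aromatic (cycloheptatriene).
6 of the 8 rings are aromatic. Total: 6.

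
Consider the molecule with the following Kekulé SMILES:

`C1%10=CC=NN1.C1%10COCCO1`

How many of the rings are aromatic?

The SMILES encodes a five-membered ring with two adjacent nitrogens (one bearing H, one in a double bond) and two double bonds; a six-membered saturated ring with oxygens at positions 1 and 4.
The 5-membered ring with two adjacent nitrogens (one N–H, one =N–) has a continuous p-orbital overlap around the ring; 2 ring double bonds (4 π electrons) plus a heteroatom lone pair (2) give 6 π electrons. 6 = 4(1)+2, so it is aromatic (pyrazole).
The 6-membered ring with two oxygens (1,4) has only sp³ atoms, so it is not fully conjugated — not aromatic (1,4-dioxane).
1 of the 2 rings is aromatic. Total: 1.

1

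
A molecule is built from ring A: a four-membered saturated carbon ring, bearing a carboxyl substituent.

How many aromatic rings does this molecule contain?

0

Ring A has only sp³ atoms, so it is not fully conjugated — not aromatic (cyclobutane).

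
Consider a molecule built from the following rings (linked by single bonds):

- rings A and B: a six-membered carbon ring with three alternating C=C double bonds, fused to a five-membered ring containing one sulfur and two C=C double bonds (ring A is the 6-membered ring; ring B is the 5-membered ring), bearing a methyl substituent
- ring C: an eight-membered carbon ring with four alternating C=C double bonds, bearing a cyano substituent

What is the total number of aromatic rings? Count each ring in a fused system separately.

2

Rings A and B form a fused bicyclic system (with one sulfur) with 9 sp² atoms and 10 π electrons from ring double bonds plus a heteroatom lone pair. 10 = 4(2)+2, so the system is aromatic and both rings count as aromatic (benzothiophene).
Ring C has only sp² ring atoms; a planar conformation would have a fully conjugated π system of 8 electrons. But 8 = 4(2), which is 4n not 4n+2, so ring C is not aromatic (cyclooctatetraene) — cyclooctatetraene distorts into a non-planar tub to avoid antiaromaticity.
Aromatic: A, B. Total: 2.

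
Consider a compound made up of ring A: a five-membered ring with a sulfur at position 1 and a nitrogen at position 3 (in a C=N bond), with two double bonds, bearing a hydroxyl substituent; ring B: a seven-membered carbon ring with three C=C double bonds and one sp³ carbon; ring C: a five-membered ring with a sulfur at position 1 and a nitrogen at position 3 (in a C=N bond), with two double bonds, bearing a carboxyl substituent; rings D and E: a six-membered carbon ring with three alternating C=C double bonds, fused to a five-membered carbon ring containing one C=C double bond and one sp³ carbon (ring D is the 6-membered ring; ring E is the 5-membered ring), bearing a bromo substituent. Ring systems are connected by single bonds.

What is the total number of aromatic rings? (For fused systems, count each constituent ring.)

3

Ring A is fully conjugated (every ring atom contributes a p orbital); 2 ring double bonds (4 π electrons) plus a heteroatom lone pair (2) give 6 π electrons. Since 6 = 4n+2 (n=1), ring A is aromatic (thiazole).
Ring B has one sp³ carbon, so it is not fully conjugated — not aromatic (cycloheptatriene).
Ring C has a continuous p-orbital overlap around the ring; 2 ring double bonds (4 π electrons) plus a heteroatom lone pair (2) give 6 π electrons. 6 = 4(1)+2, so ring C is aromatic (thiazole).
Ring D is fully conjugated (every ring atom contributes a p orbital); 3 ring double bonds give 6 π electrons. That satisfies 4n+2 with n=1, so ring D is aromatic (benzene ring).
Ring E has one sp³ carbon, so it is not fully conjugated — not aromatic (cyclopentene ring).
Aromatic: A, C, D. Total: 3.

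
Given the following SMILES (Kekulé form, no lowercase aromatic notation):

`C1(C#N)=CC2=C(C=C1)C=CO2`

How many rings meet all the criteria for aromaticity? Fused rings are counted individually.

The SMILES encodes a six-membered carbon ring with three alternating C=C double bonds, fused to a five-membered ring containing one oxygen and two C=C double bonds.
The fused 6/5-membered bicyclic (with one oxygen) is a single π system with 9 sp² atoms and 10 π electrons from ring double bonds plus a heteroatom lone pair. 10 = 4(2)+2, so the system is aromatic and both rings count as aromatic (benzofuran).
2 of the 2 rings are aromatic. Total: 2.

2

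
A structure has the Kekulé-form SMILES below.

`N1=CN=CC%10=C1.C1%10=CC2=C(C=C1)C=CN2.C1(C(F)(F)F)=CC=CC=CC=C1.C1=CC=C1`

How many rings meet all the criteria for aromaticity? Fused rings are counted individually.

The SMILES encodes a six-membered ring with nitrogens at positions 1 and 3 and three alternating double bonds; a six-membered carbon ring with three alternating C=C double bonds, fused to a five-membered ring containing one N–H nitrogen and two C=C double bonds; an eight-membered carbon ring with four alternating C=C double bonds; a four-membered carbon ring with two alternating C=C double bonds.
The 6-membered ring with two nitrogens (1,3) is fully conjugated (every ring atom contributes a p orbital); 3 ring double bonds give 6 π electrons. That satisfies 4n+2 with n=1, so it is aromatic (pyrimidine).
The fused 6/5-membered bicyclic (with one N–H) is a single π system with 9 sp² atoms and 10 π electrons from ring double bonds plus a heteroatom lone pair. 10 = 4(2)+2, so the system is aromatic and both rings count as aromatic (indole).
The 8-membered ring has only sp² ring atoms; a planar conformation would have a fully conjugated π system of 8 electrons. But 8 = 4(2), which is 4n not 4n+2, so it is not aromatic (cyclooctatetraene) — cyclooctatetraene distorts into a non-planar tub to avoid antiaromaticity.
The 4-membered ring has only sp² ring atoms; a planar conformation would have a fully conjugated π system of 4 electrons. But 4 = 4(1), which is 4n not 4n+2, so it is not aromatic (cyclobutadiene) — cyclobutadiene is antiaromatic and distorts to a rectangle.
3 of the 5 rings are aromatic. Total: 3.

3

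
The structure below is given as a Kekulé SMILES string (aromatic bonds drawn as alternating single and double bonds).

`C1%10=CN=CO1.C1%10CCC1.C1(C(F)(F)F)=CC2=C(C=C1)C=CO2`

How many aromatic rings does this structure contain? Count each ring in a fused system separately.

3

The SMILES encodes a five-membered ring with an oxygen at position 1 and a nitrogen at position 3 (in a C=N bond), with two double bonds; a four-membered saturated carbon ring; a six-membered carbon ring with three alternating C=C double bonds, fused to a five-membered ring containing one oxygen and two C=C double bonds.
The 5-membered ring with one oxygen and one =N– has a continuous p-orbital overlap around the ring; 2 ring double bonds (4 π electrons) plus a heteroatom lone pair (2) give 6 π electrons. That satisfies 4n+2 with n=1, so it is aromatic (oxazole).
The 4-membered ring has only sp³ atoms, so it is not fully conjugated — not aromatic (cyclobutane).
The fused 6/5-membered bicyclic (with one oxygen) is a single π system with 9 sp² atoms and 10 π electrons from ring double bonds plus a heteroatom lone pair. 10 = 4(2)+2, so the system is aromatic and both rings count as aromatic (benzofuran).
3 of the 4 rings are aromatic. Total: 3.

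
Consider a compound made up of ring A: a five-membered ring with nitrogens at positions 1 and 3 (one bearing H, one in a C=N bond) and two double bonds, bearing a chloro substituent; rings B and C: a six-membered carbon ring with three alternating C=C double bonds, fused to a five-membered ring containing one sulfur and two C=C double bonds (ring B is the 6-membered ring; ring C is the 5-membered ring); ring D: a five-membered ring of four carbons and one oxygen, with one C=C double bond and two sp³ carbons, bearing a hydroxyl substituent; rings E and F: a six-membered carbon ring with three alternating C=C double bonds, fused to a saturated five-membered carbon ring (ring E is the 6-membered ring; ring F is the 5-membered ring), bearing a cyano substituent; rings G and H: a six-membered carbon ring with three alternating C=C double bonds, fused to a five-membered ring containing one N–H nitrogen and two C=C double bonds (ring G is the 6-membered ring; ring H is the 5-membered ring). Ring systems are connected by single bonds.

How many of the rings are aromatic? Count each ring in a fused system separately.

6

Ring A is planar and fully conjugated; 2 ring double bonds (4 π electrons) plus a heteroatom lone pair (2) give 6 π electrons. Since 6 = 4n+2 (n=1), ring A is aromatic (imidazole).
Rings B and C form a fused bicyclic system (with one sulfur) with 9 sp² atoms and 10 π electrons from ring double bonds plus a heteroatom lone pair. 10 = 4(2)+2, so the system is aromatic and both rings count as aromatic (benzothiophene).
Ring D has two sp³ carbons, so it is not fully conjugated — not aromatic (2,3-dihydrofuran).
Ring E has a continuous p-orbital overlap around the ring; 3 ring double bonds give 6 π electrons. That satisfies 4n+2 with n=1, so ring E is aromatic (benzene ring).
Ring F has three sp³ carbons, so it is not fully conjugated — not aromatic (cyclopentane ring).
Rings G and H form a fused bicyclic system (with one N–H) with 9 sp² atoms and 10 π electrons from ring double bonds plus a heteroatom lone pair. 10 = 4(2)+2, so the system is aromatic and both rings count as aromatic (indole).
Aromatic: A, B, C, E, G, H. Total: 6.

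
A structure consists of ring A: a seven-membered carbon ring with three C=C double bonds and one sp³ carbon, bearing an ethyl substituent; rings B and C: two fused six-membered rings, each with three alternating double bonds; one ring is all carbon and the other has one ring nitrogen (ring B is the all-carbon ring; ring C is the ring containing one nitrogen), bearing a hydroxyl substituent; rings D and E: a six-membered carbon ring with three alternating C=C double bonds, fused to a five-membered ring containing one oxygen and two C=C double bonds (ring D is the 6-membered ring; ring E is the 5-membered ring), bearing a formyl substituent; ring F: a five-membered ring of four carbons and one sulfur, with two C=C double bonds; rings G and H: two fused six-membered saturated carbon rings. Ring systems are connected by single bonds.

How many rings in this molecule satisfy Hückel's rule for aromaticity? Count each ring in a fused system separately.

Ring A has one sp³ carbon, so it is not fully conjugated — not aromatic (cycloheptatriene).
Rings B and C form a fused bicyclic system (with one nitrogen) with 10 sp² atoms and 10 π electrons from ring double bonds. 10 = 4(2)+2, so the system is aromatic and both rings count as aromatic (quinoline).
Rings D and E form a fused bicyclic system (with one oxygen) with 9 sp² atoms and 10 π electrons from ring double bonds plus a heteroatom lone pair. 10 = 4(2)+2, so the system is aromatic and both rings count as aromatic (benzofuran).
Ring F is fully conjugated (every ring atom contributes a p orbital); 2 ring double bonds (4 π electrons) plus a heteroatom lone pair (2) give 6 π electrons. 6 = 4(1)+2, so ring F is aromatic (thiophene).
Ring G has only sp³ atoms, so it is not fully conjugated — not aromatic (cyclohexane ring).
Ring H has only sp³ atoms, so it is not fully conjugated — not aromatic (cyclohexane ring).
Aromatic: B, C, D, E, F. Total: 5.

5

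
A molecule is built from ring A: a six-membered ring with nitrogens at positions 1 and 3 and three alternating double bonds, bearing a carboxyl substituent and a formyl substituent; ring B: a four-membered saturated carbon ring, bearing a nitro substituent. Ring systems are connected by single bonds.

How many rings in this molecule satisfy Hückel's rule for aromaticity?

1

Ring A is fully conjugated (every ring atom contributes a p orbital); 3 ring double bonds give 6 π electrons. 6 = 4(1)+2, so ring A is aromatic (pyrimidine).
Ring B has only sp³ atoms, so it is not fully conjugated — not aromatic (cyclobutane).
Aromatic: A. Total: 1.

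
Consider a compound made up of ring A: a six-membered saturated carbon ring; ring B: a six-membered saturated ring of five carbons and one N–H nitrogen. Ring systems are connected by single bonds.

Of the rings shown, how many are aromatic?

0

Ring A has only sp³ atoms, so it is not fully conjugated — not aromatic (cyclohexane).
Ring B has only sp³ atoms, so it is not fully conjugated — not aromatic (piperidine).
No ring is aromatic. Total: 0.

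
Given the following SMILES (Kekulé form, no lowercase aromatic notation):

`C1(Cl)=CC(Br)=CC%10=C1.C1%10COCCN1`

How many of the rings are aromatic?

The SMILES encodes a six-membered carbon ring with three alternating C=C double bonds; a six-membered saturated ring with an oxygen and an N–H nitrogen at positions 1 and 4.
The 6-membered ring is planar and fully conjugated; 3 ring double bonds give 6 π electrons. That satisfies 4n+2 with n=1, so it is aromatic (benzene).
The 6-membered ring with one oxygen and one N–H (1,4) has only sp³ atoms, so it is not fully conjugated — not aromatic (morpholine).
1 of the 2 rings is aromatic. Total: 1.

1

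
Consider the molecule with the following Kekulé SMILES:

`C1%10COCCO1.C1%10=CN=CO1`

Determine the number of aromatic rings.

The SMILES encodes a six-membered saturated ring with oxygens at positions 1 and 4; a five-membered ring with an oxygen at position 1 and a nitrogen at position 3 (in a C=N bond), with two double bonds.
The 6-membered ring with two oxygens (1,4) has only sp³ atoms, so it is not fully conjugated — not aromatic (1,4-dioxane).
The 5-membered ring with one oxygen and one =N– is fully conjugated (every ring atom contributes a p orbital); 2 ring double bonds (4 π electrons) plus a heteroatom lone pair (2) give 6 π electrons. Since 6 = 4n+2 (n=1), it is aromatic (oxazole).
1 of the 2 rings is aromatic. Total: 1.

1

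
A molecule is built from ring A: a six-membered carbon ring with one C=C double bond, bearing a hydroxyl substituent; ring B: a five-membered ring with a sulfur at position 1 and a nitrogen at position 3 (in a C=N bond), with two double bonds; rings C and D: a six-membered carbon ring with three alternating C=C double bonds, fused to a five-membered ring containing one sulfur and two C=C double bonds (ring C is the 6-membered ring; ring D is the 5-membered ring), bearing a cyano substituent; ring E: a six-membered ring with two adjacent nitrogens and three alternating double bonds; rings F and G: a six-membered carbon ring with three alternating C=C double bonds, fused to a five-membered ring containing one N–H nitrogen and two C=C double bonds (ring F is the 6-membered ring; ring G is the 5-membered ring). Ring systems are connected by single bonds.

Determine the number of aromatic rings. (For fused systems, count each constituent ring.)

Ring A has four sp³ carbons, so it is not fully conjugated — not aromatic (cyclohexene).
Ring B is fully conjugated (every ring atom contributes a p orbital); 2 ring double bonds (4 π electrons) plus a heteroatom lone pair (2) give 6 π electrons. Since 6 = 4n+2 (n=1), ring B is aromatic (thiazole).
Rings C and D form a fused bicyclic system (with one sulfur) with 9 sp² atoms and 10 π electrons from ring double bonds plus a heteroatom lone pair. 10 = 4(2)+2, so the system is aromatic and both rings count as aromatic (benzothiophene).
Ring E is fully conjugated (every ring atom contributes a p orbital); 3 ring double bonds give 6 π electrons. That satisfies 4n+2 with n=1, so ring E is aromatic (pyridazine).
Rings F and G form a fused bicyclic system (with one N–H) with 9 sp² atoms and 10 π electrons from ring double bonds plus a heteroatom lone pair. 10 = 4(2)+2, so the system is aromatic and both rings count as aromatic (indole).
Aromatic: B, C, D, E, F, G. Total: 6.

6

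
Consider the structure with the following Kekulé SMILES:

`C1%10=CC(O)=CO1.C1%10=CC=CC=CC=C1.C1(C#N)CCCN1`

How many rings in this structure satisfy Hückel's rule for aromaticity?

The SMILES encodes a five-membered ring of four carbons and one oxygen, with two C=C double bonds; an eight-membered carbon ring with four alternating C=C double bonds; a five-membered saturated ring of four carbons and one N–H nitrogen.
The 5-membered ring with one oxygen is fully conjugated (every ring atom contributes a p orbital); 2 ring double bonds (4 π electrons) plus a heteroatom lone pair (2) give 6 π electrons. That satisfies 4n+2 with n=1, so it is aromatic (furan).
The 8-membered ring has only sp² ring atoms; a planar conformation would have a fully conjugated π system of 8 electrons. But 8 = 4(2), which is 4n not 4n+2, so it is not aromatic (cyclooctatetraene) — cyclooctatetraene distorts into a non-planar tub to avoid antiaromaticity.
The 5-membered ring with one N–H has only sp³ atoms, so it is not fully conjugated — not aromatic (pyrrolidine).
1 of the 3 rings is aromatic. Total: 1.

1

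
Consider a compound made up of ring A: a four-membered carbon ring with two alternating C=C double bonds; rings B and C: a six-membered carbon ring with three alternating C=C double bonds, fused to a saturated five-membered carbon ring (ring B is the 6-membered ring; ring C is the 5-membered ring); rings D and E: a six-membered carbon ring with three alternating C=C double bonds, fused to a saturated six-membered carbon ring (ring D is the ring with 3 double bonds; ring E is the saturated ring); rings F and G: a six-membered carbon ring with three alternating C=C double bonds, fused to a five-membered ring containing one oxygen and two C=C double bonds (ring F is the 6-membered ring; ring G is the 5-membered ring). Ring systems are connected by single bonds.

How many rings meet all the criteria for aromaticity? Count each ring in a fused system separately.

Ring A has only sp² ring atoms; a planar conformation would have a fully conjugated π system of 4 electrons. But 4 = 4(1), which is 4n not 4n+2, so ring A is not aromatic (cyclobutadiene) — cyclobutadiene is antiaromatic and distorts to a rectangle.
Ring B has a continuous p-orbital overlap around the ring; 3 ring double bonds give 6 π electrons. 6 = 4(1)+2, so ring B is aromatic (benzene ring).
Ring C has three sp³ carbons, so it is not fully conjugated — not aromatic (cyclopentane ring).
Ring D has a continuous p-orbital overlap around the ring; 3 ring double bonds give 6 π electrons. That satisfies 4n+2 with n=1, so ring D is aromatic (benzene ring).
Ring E has four sp³ carbons, so it is not fully conjugated — not aromatic (cyclohexane ring).
Rings F and G form a fused bicyclic system (with one oxygen) with 9 sp² atoms and 10 π electrons from ring double bonds plus a heteroatom lone pair. 10 = 4(2)+2, so the system is aromatic and both rings count as aromatic (benzofuran).
Aromatic: B, D, F, G. Total: 4.

4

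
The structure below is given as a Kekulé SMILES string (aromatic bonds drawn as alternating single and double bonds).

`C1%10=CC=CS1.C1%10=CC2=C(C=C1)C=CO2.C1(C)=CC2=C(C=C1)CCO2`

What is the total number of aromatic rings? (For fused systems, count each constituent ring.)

4

The SMILES encodes a five-membered ring of four carbons and one sulfur, with two C=C double bonds; a six-membered carbon ring with three alternating C=C double bonds, fused to a five-membered ring containing one oxygen and two C=C double bonds; a six-membered carbon ring with three alternating C=C double bonds, fused to a five-membered ring containing one oxygen and two sp³ carbons.
The 5-membered ring with one sulfur has a continuous p-orbital overlap around the ring; 2 ring double bonds (4 π electrons) plus a heteroatom lone pair (2) give 6 π electrons. Since 6 = 4n+2 (n=1), it is aromatic (thiophene).
The fused 6/5-membered bicyclic (with one oxygen) is a single π system with 9 sp² atoms and 10 π electrons from ring double bonds plus a heteroatom lone pair. 10 = 4(2)+2, so the system is aromatic and both rings count as aromatic (benzofuran).
The 6-membered ring is fully conjugated (every ring atom contributes a p orbital); 3 ring double bonds give 6 π electrons. That satisfies 4n+2 with n=1, so it is aromatic (benzene ring).
The 5-membered ring with one oxygen has two sp³ carbons, so it is not fully conjugated — not aromatic (oxolane ring).
4 of the 5 rings are aromatic. Total: 4.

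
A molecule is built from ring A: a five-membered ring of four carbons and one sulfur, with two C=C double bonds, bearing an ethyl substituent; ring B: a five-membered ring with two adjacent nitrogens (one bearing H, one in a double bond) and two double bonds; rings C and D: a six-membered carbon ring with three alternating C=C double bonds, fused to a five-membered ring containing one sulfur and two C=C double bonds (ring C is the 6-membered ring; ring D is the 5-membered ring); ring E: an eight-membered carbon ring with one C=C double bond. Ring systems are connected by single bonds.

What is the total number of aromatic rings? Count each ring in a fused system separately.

Ring A has a continuous p-orbital overlap around the ring; 2 ring double bonds (4 π electrons) plus a heteroatom lone pair (2) give 6 π electrons. That satisfies 4n+2 with n=1, so ring A is aromatic (thiophene).
Ring B is fully conjugated (every ring atom contributes a p orbital); 2 ring double bonds (4 π electrons) plus a heteroatom lone pair (2) give 6 π electrons. Since 6 = 4n+2 (n=1), ring B is aromatic (pyrazole).
Rings C and D form a fused bicyclic system (with one sulfur) with 9 sp² atoms and 10 π electrons from ring double bonds plus a heteroatom lone pair. 10 = 4(2)+2, so the system is aromatic and both rings count as aromatic (benzothiophene).
Ring E has six sp³ carbons, so it is not fully conjugated — not aromatic (cyclooctene).
Aromatic: A, B, C, D. Total: 4.

4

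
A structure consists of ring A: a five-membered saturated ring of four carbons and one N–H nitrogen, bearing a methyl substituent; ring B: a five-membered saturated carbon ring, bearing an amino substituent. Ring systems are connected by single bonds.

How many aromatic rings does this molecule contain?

Ring A has only sp³ atoms, so it is not fully conjugated — not aromatic (pyrrolidine).
Ring B has only sp³ atoms, so it is not fully conjugated — not aromatic (cyclopentane).
No ring is aromatic. Total: 0.

0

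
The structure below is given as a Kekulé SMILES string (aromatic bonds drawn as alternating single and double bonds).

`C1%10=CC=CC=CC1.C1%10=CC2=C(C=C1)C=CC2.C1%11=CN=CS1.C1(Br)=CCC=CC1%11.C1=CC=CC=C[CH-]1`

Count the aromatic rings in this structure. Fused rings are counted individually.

2

The SMILES encodes a seven-membered carbon ring with three C=C double bonds and one sp³ carbon; a six-membered carbon ring with three alternating C=C double bonds, fused to a five-membered carbon ring containing one C=C double bond and one sp³ carbon; a five-membered ring with a sulfur at position 1 and a nitrogen at position 3 (in a C=N bond), with two double bonds; a six-membered carbon ring with two isolated C=C double bonds and two sp³ carbons; a seven-membered all-carbon ring bearing a negative charge on one carbon, with three C=C double bonds.
The 7-membered ring has one sp³ carbon, so it is not fully conjugated — not aromatic (cycloheptatriene).
The 6-membered ring has a continuous p-orbital overlap around the ring; 3 ring double bonds give 6 π electrons. 6 = 4(1)+2, so it is aromatic (benzene ring).
The 5-membered ring has one sp³ carbon, so it is not fully conjugated — not aromatic (cyclopentene ring).
The 5-membered ring with one sulfur and one =N– is planar and fully conjugated; 2 ring double bonds (4 π electrons) plus a heteroatom lone pair (2) give 6 π electrons. 6 = 4(1)+2, so it is aromatic (thiazole).
The second 6-membered ring has two sp³ carbons, so it is not fully conjugated — not aromatic (1,4-cyclohexadiene).
The second 7-membered ring has only sp² ring atoms; a planar conformation would have a fully conjugated π system of 8 electrons. But 8 = 4(2), which is 4n not 4n+2, so it is not aromatic (cycloheptatrienyl anion).
2 of the 6 rings are aromatic. Total: 2.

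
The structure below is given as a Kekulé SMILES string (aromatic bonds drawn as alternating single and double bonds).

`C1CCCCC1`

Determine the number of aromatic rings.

The SMILES encodes a six-membered saturated carbon ring.
The 6-membered ring has only sp³ atoms, so it is not fully conjugated — not aromatic (cyclohexane).

0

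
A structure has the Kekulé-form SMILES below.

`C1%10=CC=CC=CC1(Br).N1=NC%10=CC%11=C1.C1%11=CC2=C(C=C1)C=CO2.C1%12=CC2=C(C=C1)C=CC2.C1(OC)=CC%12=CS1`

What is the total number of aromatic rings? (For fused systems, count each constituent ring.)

5

The SMILES encodes a seven-membered carbon ring with three C=C double bonds and one sp³ carbon; a six-membered ring with two adjacent nitrogens and three alternating double bonds; a six-membered carbon ring with three alternating C=C double bonds, fused to a five-membered ring containing one oxygen and two C=C double bonds; a six-membered carbon ring with three alternating C=C double bonds, fused to a five-membered carbon ring containing one C=C double bond and one sp³ carbon; a five-membered ring of four carbons and one sulfur, with two C=C double bonds.
The 7-membered ring has one sp³ carbon, so it is not fully conjugated — not aromatic (cycloheptatriene).
The 6-membered ring with two nitrogens (1,2) has a continuous p-orbital overlap around the ring; 3 ring double bonds give 6 π electrons. That satisfies 4n+2 with n=1, so it is aromatic (pyridazine).
The fused 6/5-membered bicyclic (with one oxygen) is a single π system with 9 sp² atoms and 10 π electrons from ring double bonds plus a heteroatom lone pair. 10 = 4(2)+2, so the system is aromatic and both rings count as aromatic (benzofuran).
The 6-membered ring has a continuous p-orbital overlap around the ring; 3 ring double bonds give 6 π electrons. That satisfies 4n+2 with n=1, so it is aromatic (benzene ring).
The 5-membered ring has one sp³ carbon, so it is not fully conjugated — not aromatic (cyclopentene ring).
The 5-membered ring with one sulfur has a continuous p-orbital overlap around the ring; 2 ring double bonds (4 π electrons) plus a heteroatom lone pair (2) give 6 π electrons. Since 6 = 4n+2 (n=1), it is aromatic (thiophene).
5 of the 7 rings are aromatic. Total: 5.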